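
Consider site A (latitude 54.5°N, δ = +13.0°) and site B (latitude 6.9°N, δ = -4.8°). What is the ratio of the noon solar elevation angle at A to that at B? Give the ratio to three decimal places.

A: 90° − |54.5 − (13.0)| = 48.50°.
B: 90° − |6.9 − (-4.8)| = 78.30°.
Ratio A/B = 48.5000 / 78.3000 = 0.6194.

0.619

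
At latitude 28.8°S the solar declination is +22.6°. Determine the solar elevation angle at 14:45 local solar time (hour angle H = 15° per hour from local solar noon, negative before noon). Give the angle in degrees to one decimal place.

Hour angle H = 15° × (14.75 − 12) = 41.25°.
cos θ_z = sin φ sin δ + cos φ cos δ cos H = (-0.4818)(0.3843) + (0.8763)(0.9232)(0.7518) = 0.4231.
θ_z = arccos(0.4231) = 64.97°, so the elevation is 90° − 64.97° = 25.03°.

25.0°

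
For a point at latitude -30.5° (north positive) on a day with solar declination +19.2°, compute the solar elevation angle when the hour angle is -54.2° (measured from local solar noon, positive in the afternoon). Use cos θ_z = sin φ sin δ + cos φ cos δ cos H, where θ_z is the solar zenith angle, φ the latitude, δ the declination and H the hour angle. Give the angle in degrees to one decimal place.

18.0°

cos θ_z = sin φ sin δ + cos φ cos δ cos H = (-0.5075)(0.3289) + (0.8616)(0.9444)(0.5850) = 0.3091.
θ_z = arccos(0.3091) = 71.99°, so the elevation is 90° − 71.99° = 18.01°.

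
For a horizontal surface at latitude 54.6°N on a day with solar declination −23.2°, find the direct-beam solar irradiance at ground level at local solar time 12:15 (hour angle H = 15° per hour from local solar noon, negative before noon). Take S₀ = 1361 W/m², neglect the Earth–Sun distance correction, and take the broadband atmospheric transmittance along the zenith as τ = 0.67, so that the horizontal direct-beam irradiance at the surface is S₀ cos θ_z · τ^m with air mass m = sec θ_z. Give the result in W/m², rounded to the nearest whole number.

Hour angle H = 15° × (12.25 − 12) = 3.75°.
cos θ_z = sin φ sin δ + cos φ cos δ cos H = (0.8151)(-0.3939) + (0.5793)(0.9191)(0.9979) = 0.2102.
Air mass m = 1/cos θ_z = 1/0.2102 = 4.757; τ^m = 0.67^4.757 = 0.1488.
Surface direct beam = 1361 × 0.2102 × 0.1488 = 42.57 W/m².

43 W/m²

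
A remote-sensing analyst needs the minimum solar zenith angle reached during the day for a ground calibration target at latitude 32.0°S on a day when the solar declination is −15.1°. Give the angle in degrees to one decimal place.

16.9°

At local solar noon the hour angle is zero, so the zenith angle is |φ − δ| = |-32.0° − (-15.1°)| = 16.9°.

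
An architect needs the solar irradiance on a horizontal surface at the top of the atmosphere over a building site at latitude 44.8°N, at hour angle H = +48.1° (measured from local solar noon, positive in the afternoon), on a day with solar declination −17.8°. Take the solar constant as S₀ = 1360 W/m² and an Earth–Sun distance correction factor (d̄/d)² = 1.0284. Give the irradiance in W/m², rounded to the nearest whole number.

330 W/m²

cos θ_z = sin(44.8°) sin(-17.8°) + cos(44.8°) cos(-17.8°) cos(48.10°) = -0.2154 + 0.4512 = 0.2358.
Top-of-atmosphere irradiance = S₀ (d̄/d)² cos θ_z = 1360 × 1.0284 × 0.2358 = 329.80 W/m².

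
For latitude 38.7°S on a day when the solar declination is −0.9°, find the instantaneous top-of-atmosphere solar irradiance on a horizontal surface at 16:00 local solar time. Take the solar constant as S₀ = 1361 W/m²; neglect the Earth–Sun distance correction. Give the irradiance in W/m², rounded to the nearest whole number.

Hour angle H = 15° × (16 − 12) = 60.00°.
cos θ_z = sin φ sin δ + cos φ cos δ cos H = (-0.6252)(-0.0157) + (0.7804)(0.9999)(0.5000) = 0.4000.
Top-of-atmosphere irradiance = S₀ cos θ_z = 1361 × 0.4000 = 544.40 W/m².

544 W/m²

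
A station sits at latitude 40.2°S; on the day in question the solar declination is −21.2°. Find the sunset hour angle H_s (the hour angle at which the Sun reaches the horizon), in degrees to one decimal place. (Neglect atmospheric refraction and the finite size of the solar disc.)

cos H_s = −tan(-40.2°) · tan(-21.2°) = -0.3278, so H_s = arccos(-0.3278) = 109.14°.

109.1°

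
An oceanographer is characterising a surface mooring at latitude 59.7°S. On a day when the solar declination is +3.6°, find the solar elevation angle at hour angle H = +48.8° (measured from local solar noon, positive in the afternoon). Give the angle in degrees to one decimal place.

With φ = -59.7°, δ = 3.6°, H = 48.80°: sin φ sin δ = -0.0542, cos φ cos δ cos H = 0.3317, so cos θ_z = 0.2775.
θ_z = arccos(0.2775) = 73.89°, so the elevation is 90° − 73.89° = 16.11°.

16.1°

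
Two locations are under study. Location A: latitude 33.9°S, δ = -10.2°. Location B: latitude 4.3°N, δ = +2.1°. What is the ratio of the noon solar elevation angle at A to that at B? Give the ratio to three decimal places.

A: 90° − |-33.9 − (-10.2)| = 66.30°.
B: 90° − |4.3 − (2.1)| = 87.80°.
Ratio A/B = 66.3000 / 87.8000 = 0.7551.

0.755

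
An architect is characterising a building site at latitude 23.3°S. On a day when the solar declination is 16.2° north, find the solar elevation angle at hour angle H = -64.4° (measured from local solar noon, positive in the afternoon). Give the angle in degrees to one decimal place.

With φ = -23.3°, δ = 16.2°, H = -64.40°: sin φ sin δ = -0.1104, cos φ cos δ cos H = 0.3811, so cos θ_z = 0.2707.
θ_z = arccos(0.2707) = 74.29°, so the elevation is 90° − 74.29° = 15.71°.

15.7°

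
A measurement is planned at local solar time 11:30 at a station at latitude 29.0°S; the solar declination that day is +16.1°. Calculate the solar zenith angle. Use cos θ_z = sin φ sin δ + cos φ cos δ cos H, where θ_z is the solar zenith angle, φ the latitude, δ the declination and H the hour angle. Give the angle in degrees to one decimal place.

45.7°

Hour angle H = 15° × (11.5 − 12) = -7.50°.
cos θ_z = sin(-29.0°) sin(16.1°) + cos(-29.0°) cos(16.1°) cos(-7.50°) = -0.1344 + 0.8331 = 0.6987.
θ_z = arccos(0.6987) = 45.68°.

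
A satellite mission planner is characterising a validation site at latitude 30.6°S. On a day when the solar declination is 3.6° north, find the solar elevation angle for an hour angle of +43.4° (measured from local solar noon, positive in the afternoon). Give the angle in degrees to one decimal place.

36.3°

cos θ_z = sin(-30.6°) sin(3.6°) + cos(-30.6°) cos(3.6°) cos(43.40°) = -0.0320 + 0.6242 = 0.5922.
θ_z = arccos(0.5922) = 53.69°, so the elevation is 90° − 53.69° = 36.31°.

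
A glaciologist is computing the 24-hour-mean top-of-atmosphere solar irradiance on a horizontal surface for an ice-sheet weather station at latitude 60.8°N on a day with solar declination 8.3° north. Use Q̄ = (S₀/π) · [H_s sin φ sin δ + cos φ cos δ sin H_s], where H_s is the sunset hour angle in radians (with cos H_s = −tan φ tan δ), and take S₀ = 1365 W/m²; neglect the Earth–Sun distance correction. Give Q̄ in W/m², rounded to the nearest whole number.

303 W/m²

−tan φ tan δ = −(1.7893)(0.1459) = -0.2611; H_s = arccos(-0.2611) = 105.14°. In radians, H_s = 1.8350.
H_s sin φ sin δ = 1.8350 × 0.8729 × 0.1444 = 0.2313.
cos φ cos δ sin H_s = 0.4879 × 0.9895 × 0.9653 = 0.4660.
Q̄ = (1365/π) × (0.2313 + 0.4660) = 434.49 × 0.6973 = 302.97 W/m².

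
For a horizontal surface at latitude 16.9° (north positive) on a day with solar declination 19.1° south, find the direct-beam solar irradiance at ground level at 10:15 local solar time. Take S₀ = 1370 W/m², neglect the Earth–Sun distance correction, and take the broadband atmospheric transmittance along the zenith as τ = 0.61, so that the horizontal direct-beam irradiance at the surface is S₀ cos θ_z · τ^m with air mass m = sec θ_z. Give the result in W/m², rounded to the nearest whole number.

Hour angle H = 15° × (10.25 − 12) = -26.25°.
cos θ_z = sin(16.9°) sin(-19.1°) + cos(16.9°) cos(-19.1°) cos(-26.25°) = -0.0951 + 0.8109 = 0.7158.
Air mass m = 1/cos θ_z = 1/0.7158 = 1.397; τ^m = 0.61^1.397 = 0.5013.
Surface direct beam = 1370 × 0.7158 × 0.5013 = 491.60 W/m².

492 W/m²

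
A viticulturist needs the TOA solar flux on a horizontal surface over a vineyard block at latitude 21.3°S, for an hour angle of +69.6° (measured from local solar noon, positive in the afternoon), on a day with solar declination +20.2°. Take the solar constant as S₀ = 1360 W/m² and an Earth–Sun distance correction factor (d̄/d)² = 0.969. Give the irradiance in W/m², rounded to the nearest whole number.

236 W/m²

cos θ_z = sin φ sin δ + cos φ cos δ cos H = (-0.3633)(0.3453) + (0.9317)(0.9385)(0.3486) = 0.1794.
Top-of-atmosphere irradiance = S₀ (d̄/d)² cos θ_z = 1360 × 0.969 × 0.1794 = 236.42 W/m².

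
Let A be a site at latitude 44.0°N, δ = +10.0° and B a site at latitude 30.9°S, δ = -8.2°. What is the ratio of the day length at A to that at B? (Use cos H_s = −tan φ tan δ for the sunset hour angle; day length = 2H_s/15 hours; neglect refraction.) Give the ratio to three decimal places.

1.051

A: H_s = arccos(−tan 44.0° · tan 10.0°) = 99.80°, so 2H_s/15 = 13.3067 h.
B: H_s = arccos(−tan -30.9° · tan -8.2°) = 94.95°, so 2H_s/15 = 12.6600 h.
Ratio A/B = 13.3067 / 12.6600 = 1.0511.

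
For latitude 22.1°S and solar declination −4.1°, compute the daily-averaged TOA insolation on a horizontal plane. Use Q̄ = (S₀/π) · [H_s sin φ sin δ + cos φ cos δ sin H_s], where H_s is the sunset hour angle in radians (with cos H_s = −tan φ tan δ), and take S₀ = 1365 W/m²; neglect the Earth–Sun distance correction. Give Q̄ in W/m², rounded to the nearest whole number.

420 W/m²

cos H_s = −tan(-22.1°) · tan(-4.1°) = -0.0291, so H_s = arccos(-0.0291) = 91.67°. In radians, H_s = 1.5999.
H_s sin φ sin δ = 1.5999 × -0.3762 × -0.0715 = 0.0430.
cos φ cos δ sin H_s = 0.9265 × 0.9974 × 0.9996 = 0.9237.
Q̄ = (1365/π) × (0.0430 + 0.9237) = 434.49 × 0.9667 = 420.02 W/m².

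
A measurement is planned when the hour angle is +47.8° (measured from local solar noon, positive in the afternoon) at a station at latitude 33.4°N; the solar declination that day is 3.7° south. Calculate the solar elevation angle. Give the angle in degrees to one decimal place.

With φ = 33.4°, δ = -3.7°, H = 47.80°: sin φ sin δ = -0.0355, cos φ cos δ cos H = 0.5596, so cos θ_z = 0.5241.
θ_z = arccos(0.5241) = 58.39°, so the elevation is 90° − 58.39° = 31.61°.

31.6°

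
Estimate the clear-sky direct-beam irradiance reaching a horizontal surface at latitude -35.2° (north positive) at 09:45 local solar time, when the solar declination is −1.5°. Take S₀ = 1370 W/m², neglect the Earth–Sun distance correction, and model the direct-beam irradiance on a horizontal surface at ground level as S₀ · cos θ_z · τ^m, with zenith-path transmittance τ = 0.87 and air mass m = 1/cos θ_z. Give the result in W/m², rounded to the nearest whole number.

Hour angle H = 15° × (9.75 − 12) = -33.75°.
cos θ_z = sin(-35.2°) sin(-1.5°) + cos(-35.2°) cos(-1.5°) cos(-33.75°) = 0.0151 + 0.6792 = 0.6943.
Air mass m = 1/cos θ_z = 1/0.6943 = 1.440; τ^m = 0.87^1.440 = 0.8183.
Surface direct beam = 1370 × 0.6943 × 0.8183 = 778.36 W/m².

778 W/m²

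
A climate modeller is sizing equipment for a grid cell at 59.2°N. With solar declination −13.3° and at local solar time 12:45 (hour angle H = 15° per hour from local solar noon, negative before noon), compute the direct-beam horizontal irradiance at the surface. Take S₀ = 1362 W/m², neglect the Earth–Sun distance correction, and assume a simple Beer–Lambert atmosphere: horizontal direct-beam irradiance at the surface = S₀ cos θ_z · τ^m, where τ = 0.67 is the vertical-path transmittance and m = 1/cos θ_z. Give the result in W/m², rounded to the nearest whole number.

Hour angle H = 15° × (12.75 − 12) = 11.25°.
With φ = 59.2°, δ = -13.3°, H = 11.25°: sin φ sin δ = -0.1976, cos φ cos δ cos H = 0.4887, so cos θ_z = 0.2911.
Air mass m = 1/cos θ_z = 1/0.2911 = 3.435; τ^m = 0.67^3.435 = 0.2527.
Surface direct beam = 1362 × 0.2911 × 0.2527 = 100.19 W/m².

100 W/m²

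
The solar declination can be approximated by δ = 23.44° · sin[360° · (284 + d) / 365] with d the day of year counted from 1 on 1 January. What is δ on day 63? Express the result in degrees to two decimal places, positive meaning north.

360 × (284 + 63) / 365 = 342.247°; sin(342.247°) = -0.3049.
δ = 23.44 × -0.3049 = -7.147° ≈ -7.15°.

-7.15°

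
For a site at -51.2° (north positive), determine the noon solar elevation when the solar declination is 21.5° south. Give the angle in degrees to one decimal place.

60.3°

At local solar noon the hour angle is zero, so the elevation is 90° − |φ − δ| = 90° − |-51.2° − (-21.5°)| = 90° − 29.7° = 60.3°.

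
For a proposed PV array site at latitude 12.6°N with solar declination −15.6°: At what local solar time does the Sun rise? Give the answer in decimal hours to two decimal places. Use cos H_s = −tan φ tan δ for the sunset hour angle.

The sunset hour angle satisfies cos H_s = −tan φ tan δ = 0.0624, giving H_s = 86.42°.
Sunrise is at 12 − H_s/15 = 12 − 5.761 = 6.239 h local solar time.

6.24 h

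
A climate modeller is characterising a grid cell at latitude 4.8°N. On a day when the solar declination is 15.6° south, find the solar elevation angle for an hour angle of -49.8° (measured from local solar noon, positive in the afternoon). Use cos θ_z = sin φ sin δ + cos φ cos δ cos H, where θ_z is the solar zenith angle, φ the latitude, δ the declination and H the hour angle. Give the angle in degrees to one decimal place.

cos θ_z = sin(4.8°) sin(-15.6°) + cos(4.8°) cos(-15.6°) cos(-49.80°) = -0.0225 + 0.6195 = 0.5970.
θ_z = arccos(0.5970) = 53.34°, so the elevation is 90° − 53.34° = 36.66°.

36.7°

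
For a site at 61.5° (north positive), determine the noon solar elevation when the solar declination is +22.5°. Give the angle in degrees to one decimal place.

51.0°

At local solar noon the hour angle is zero, so the elevation is 90° − |φ − δ| = 90° − |61.5° − (22.5°)| = 90° − 39.0° = 51.0°.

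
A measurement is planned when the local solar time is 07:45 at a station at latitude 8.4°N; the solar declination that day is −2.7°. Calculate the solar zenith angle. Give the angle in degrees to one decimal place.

Hour angle H = 15° × (7.75 − 12) = -63.75°.
cos θ_z = sin(8.4°) sin(-2.7°) + cos(8.4°) cos(-2.7°) cos(-63.75°) = -0.0069 + 0.4371 = 0.4302.
θ_z = arccos(0.4302) = 64.52°.

64.5°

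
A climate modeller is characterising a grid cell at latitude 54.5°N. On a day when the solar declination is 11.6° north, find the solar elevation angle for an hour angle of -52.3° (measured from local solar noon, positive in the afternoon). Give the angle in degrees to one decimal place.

cos θ_z = sin(54.5°) sin(11.6°) + cos(54.5°) cos(11.6°) cos(-52.30°) = 0.1637 + 0.3479 = 0.5116.
θ_z = arccos(0.5116) = 59.23°, so the elevation is 90° − 59.23° = 30.77°.

30.8°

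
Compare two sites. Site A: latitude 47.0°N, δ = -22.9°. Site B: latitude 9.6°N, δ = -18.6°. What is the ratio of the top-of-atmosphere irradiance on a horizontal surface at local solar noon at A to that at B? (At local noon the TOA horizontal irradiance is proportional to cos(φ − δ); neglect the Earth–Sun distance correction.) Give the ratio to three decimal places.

A: cos θ_z = cos(47.0° − (-22.9°)) = 0.3437.
B: cos θ_z = cos(9.6° − (-18.6°)) = 0.8813.
Ratio A/B = 0.3437 / 0.8813 = 0.3900.

0.390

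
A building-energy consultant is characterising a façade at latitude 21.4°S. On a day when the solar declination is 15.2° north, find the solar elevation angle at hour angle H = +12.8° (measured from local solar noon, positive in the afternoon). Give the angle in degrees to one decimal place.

cos θ_z = sin φ sin δ + cos φ cos δ cos H = (-0.3649)(0.2622) + (0.9311)(0.9650)(0.9751) = 0.7805.
θ_z = arccos(0.7805) = 38.69°, so the elevation is 90° − 38.69° = 51.31°.

51.3°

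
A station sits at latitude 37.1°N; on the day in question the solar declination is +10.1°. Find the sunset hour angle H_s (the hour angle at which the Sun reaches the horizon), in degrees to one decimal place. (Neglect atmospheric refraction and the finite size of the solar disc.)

97.7°

−tan φ tan δ = −(0.7563)(0.1781) = -0.1347; H_s = arccos(-0.1347) = 97.74°.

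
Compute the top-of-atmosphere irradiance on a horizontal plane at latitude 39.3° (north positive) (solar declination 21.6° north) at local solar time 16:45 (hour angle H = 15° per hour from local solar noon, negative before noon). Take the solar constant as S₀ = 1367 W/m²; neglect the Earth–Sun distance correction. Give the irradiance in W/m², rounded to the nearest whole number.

635 W/m²

Hour angle H = 15° × (16.75 − 12) = 71.25°.
cos θ_z = sin φ sin δ + cos φ cos δ cos H = (0.6334)(0.3681) + (0.7738)(0.9298)(0.3214) = 0.4644.
Top-of-atmosphere irradiance = S₀ cos θ_z = 1367 × 0.4644 = 634.83 W/m².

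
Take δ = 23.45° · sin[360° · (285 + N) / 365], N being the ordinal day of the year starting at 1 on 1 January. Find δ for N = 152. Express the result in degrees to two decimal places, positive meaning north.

360 × (285 + 152) / 365 = 431.014°; sin(431.014°) = 0.9456.
δ = 23.45 × 0.9456 = 22.174° ≈ +22.17°.

+22.17°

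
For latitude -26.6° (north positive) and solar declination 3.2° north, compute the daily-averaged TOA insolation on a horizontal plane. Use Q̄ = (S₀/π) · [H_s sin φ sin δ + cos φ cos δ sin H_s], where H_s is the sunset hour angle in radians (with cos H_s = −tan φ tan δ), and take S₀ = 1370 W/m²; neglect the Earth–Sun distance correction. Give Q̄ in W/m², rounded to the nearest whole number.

The sunset hour angle satisfies cos H_s = −tan φ tan δ = 0.0280, giving H_s = 88.40°. In radians, H_s = 1.5429.
H_s sin φ sin δ = 1.5429 × -0.4478 × 0.0558 = -0.0386.
cos φ cos δ sin H_s = 0.8942 × 0.9984 × 0.9996 = 0.8924.
Q̄ = (1370/π) × (-0.0386 + 0.8924) = 436.08 × 0.8538 = 372.33 W/m².

372 W/m²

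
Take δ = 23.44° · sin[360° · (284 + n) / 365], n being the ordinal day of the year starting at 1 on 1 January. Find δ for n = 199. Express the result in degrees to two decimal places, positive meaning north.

+21.00°

360 × (284 + 199) / 365 = 476.384°; sin(476.384°) = 0.8958.
δ = 23.44 × 0.8958 = 20.998° ≈ +21.00°.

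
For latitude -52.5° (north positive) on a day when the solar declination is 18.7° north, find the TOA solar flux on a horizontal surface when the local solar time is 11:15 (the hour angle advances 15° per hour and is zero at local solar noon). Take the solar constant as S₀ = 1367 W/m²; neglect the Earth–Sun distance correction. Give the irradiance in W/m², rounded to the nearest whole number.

425 W/m²

Hour angle H = 15° × (11.25 − 12) = -11.25°.
cos θ_z = sin φ sin δ + cos φ cos δ cos H = (-0.7934)(0.3206) + (0.6088)(0.9472)(0.9808) = 0.3112.
Top-of-atmosphere irradiance = S₀ cos θ_z = 1367 × 0.3112 = 425.41 W/m².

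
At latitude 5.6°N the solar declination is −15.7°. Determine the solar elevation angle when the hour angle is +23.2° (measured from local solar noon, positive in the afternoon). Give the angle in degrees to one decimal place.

cos θ_z = sin(5.6°) sin(-15.7°) + cos(5.6°) cos(-15.7°) cos(23.20°) = -0.0264 + 0.8806 = 0.8542.
θ_z = arccos(0.8542) = 31.33°, so the elevation is 90° − 31.33° = 58.67°.

58.7°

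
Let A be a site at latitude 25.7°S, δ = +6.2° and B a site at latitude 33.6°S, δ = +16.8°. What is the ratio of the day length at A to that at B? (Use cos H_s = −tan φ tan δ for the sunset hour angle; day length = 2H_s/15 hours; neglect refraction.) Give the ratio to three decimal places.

A: H_s = arccos(−tan -25.7° · tan 6.2°) = 87.00°, so 2H_s/15 = 11.6000 h.
B: H_s = arccos(−tan -33.6° · tan 16.8°) = 78.43°, so 2H_s/15 = 10.4573 h.
Ratio A/B = 11.6000 / 10.4573 = 1.1093.

1.109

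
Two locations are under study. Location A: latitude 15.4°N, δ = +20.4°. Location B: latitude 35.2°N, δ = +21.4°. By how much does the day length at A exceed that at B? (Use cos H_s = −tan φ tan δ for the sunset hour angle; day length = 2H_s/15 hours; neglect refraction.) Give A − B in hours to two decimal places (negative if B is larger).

-1.36 h

A: H_s = arccos(−tan 15.4° · tan 20.4°) = 95.88°, so 2H_s/15 = 12.7840 h.
B: H_s = arccos(−tan 35.2° · tan 21.4°) = 106.05°, so 2H_s/15 = 14.1400 h.
A − B = 12.7840 − 14.1400 = -1.3560 h.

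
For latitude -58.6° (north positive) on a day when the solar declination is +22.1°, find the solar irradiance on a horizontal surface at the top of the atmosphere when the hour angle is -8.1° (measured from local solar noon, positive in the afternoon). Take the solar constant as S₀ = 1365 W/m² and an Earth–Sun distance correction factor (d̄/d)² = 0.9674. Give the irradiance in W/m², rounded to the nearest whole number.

cos θ_z = sin φ sin δ + cos φ cos δ cos H = (-0.8536)(0.3762) + (0.5210)(0.9265)(0.9900) = 0.1568.
Top-of-atmosphere irradiance = S₀ (d̄/d)² cos θ_z = 1365 × 0.9674 × 0.1568 = 207.05 W/m².

207 W/m²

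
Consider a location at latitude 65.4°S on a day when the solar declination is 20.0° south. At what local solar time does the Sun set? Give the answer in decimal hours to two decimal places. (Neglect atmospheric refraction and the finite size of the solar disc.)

21.51 h

−tan φ tan δ = −(-2.1842)(-0.3640) = -0.7950; H_s = arccos(-0.7950) = 142.66°.
Sunset is at 12 + H_s/15 = 12 + 9.511 = 21.511 h local solar time.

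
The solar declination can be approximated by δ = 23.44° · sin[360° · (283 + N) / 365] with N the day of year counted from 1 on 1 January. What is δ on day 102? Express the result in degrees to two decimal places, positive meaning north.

+7.91°

360 × (283 + 102) / 365 = 379.726°; sin(379.726°) = 0.3375.
δ = 23.44 × 0.3375 = 7.911° ≈ +7.91°.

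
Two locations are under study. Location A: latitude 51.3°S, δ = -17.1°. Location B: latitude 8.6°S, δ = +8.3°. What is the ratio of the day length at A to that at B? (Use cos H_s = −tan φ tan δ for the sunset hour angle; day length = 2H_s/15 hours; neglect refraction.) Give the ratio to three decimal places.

1.269

A: H_s = arccos(−tan -51.3° · tan -17.1°) = 112.58°, so 2H_s/15 = 15.0107 h.
B: H_s = arccos(−tan -8.6° · tan 8.3°) = 88.74°, so 2H_s/15 = 11.8320 h.
Ratio A/B = 15.0107 / 11.8320 = 1.2687.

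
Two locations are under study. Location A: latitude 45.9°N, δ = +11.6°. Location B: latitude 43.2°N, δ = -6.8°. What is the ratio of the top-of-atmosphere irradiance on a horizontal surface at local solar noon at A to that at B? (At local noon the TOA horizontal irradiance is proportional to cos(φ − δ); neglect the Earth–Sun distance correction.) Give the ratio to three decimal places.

A: cos θ_z = cos(45.9° − (11.6°)) = 0.8261.
B: cos θ_z = cos(43.2° − (-6.8°)) = 0.6428.
Ratio A/B = 0.8261 / 0.6428 = 1.2852.

1.285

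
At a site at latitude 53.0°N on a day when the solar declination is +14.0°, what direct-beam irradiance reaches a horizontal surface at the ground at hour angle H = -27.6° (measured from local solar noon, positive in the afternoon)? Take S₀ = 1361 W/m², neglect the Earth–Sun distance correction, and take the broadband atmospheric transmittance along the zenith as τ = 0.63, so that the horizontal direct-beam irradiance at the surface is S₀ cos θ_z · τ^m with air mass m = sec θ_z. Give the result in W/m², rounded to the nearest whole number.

cos θ_z = sin φ sin δ + cos φ cos δ cos H = (0.7986)(0.2419) + (0.6018)(0.9703)(0.8862) = 0.7107.
Air mass m = 1/cos θ_z = 1/0.7107 = 1.407; τ^m = 0.63^1.407 = 0.5220.
Surface direct beam = 1361 × 0.7107 × 0.5220 = 504.91 W/m².

505 W/m²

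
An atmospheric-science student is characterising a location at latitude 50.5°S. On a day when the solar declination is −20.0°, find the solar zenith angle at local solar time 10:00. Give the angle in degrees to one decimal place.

Hour angle H = 15° × (10 − 12) = -30.00°.
With φ = -50.5°, δ = -20.0°, H = -30.00°: sin φ sin δ = 0.2639, cos φ cos δ cos H = 0.5176, so cos θ_z = 0.7815.
θ_z = arccos(0.7815) = 38.60°.

38.6°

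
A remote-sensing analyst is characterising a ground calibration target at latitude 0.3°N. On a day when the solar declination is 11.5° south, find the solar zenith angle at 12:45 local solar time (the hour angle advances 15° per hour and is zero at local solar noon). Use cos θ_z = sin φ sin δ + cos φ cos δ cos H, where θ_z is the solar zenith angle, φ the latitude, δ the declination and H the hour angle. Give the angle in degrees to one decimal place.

Hour angle H = 15° × (12.75 − 12) = 11.25°.
cos θ_z = sin φ sin δ + cos φ cos δ cos H = (0.0052)(-0.1994) + (1.0000)(0.9799)(0.9808) = 0.9600.
θ_z = arccos(0.9600) = 16.26°.

16.3°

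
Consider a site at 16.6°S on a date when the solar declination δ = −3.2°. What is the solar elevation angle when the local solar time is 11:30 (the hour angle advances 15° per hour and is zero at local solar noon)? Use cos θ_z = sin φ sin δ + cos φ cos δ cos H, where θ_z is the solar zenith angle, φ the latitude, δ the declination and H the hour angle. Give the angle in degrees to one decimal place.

Hour angle H = 15° × (11.5 − 12) = -7.50°.
cos θ_z = sin(-16.6°) sin(-3.2°) + cos(-16.6°) cos(-3.2°) cos(-7.50°) = 0.0159 + 0.9486 = 0.9645.
θ_z = arccos(0.9645) = 15.31°, so the elevation is 90° − 15.31° = 74.69°.

74.7°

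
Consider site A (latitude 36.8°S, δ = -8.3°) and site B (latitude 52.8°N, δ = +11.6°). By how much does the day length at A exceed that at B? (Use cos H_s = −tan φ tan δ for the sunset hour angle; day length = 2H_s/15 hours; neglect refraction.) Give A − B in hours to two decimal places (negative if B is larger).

A: H_s = arccos(−tan -36.8° · tan -8.3°) = 96.27°, so 2H_s/15 = 12.8360 h.
B: H_s = arccos(−tan 52.8° · tan 11.6°) = 105.69°, so 2H_s/15 = 14.0920 h.
A − B = 12.8360 − 14.0920 = -1.2560 h.

-1.26 h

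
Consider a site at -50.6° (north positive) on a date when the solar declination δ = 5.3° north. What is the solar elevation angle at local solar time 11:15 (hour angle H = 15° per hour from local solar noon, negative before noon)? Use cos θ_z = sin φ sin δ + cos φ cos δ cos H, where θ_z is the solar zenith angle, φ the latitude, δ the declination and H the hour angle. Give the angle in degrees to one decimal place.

33.3°

Hour angle H = 15° × (11.25 − 12) = -11.25°.
With φ = -50.6°, δ = 5.3°, H = -11.25°: sin φ sin δ = -0.0714, cos φ cos δ cos H = 0.6199, so cos θ_z = 0.5485.
θ_z = arccos(0.5485) = 56.74°, so the elevation is 90° − 56.74° = 33.26°.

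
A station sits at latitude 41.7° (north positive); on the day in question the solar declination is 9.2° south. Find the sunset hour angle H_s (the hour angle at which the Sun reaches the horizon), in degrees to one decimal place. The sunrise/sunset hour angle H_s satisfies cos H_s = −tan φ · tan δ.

The sunset hour angle satisfies cos H_s = −tan φ tan δ = 0.1443, giving H_s = 81.70°.

81.7°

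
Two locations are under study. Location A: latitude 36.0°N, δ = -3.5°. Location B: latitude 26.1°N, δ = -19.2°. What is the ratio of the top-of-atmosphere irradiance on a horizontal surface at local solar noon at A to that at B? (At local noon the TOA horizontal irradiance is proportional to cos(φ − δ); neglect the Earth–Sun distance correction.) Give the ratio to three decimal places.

1.097

A: cos θ_z = cos(36.0° − (-3.5°)) = 0.7716.
B: cos θ_z = cos(26.1° − (-19.2°)) = 0.7034.
Ratio A/B = 0.7716 / 0.7034 = 1.0970.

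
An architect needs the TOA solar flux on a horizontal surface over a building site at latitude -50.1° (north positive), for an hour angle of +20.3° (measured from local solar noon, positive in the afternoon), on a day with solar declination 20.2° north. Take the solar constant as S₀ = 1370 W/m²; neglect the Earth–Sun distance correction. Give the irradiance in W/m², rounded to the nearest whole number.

cos θ_z = sin(-50.1°) sin(20.2°) + cos(-50.1°) cos(20.2°) cos(20.30°) = -0.2649 + 0.5646 = 0.2997.
Top-of-atmosphere irradiance = S₀ cos θ_z = 1370 × 0.2997 = 410.59 W/m².

411 W/m²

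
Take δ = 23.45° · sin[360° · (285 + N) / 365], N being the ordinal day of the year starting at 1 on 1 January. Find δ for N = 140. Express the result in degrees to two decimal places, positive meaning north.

360 × (285 + 140) / 365 = 419.178°; sin(419.178°) = 0.8588.
δ = 23.45 × 0.8588 = 20.139° ≈ +20.14°.

+20.14°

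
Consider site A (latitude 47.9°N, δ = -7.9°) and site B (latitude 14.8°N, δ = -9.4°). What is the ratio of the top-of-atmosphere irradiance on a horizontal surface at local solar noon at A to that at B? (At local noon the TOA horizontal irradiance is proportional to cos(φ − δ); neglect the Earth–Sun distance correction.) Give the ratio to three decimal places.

0.616

A: cos θ_z = cos(47.9° − (-7.9°)) = 0.5621.
B: cos θ_z = cos(14.8° − (-9.4°)) = 0.9121.
Ratio A/B = 0.5621 / 0.9121 = 0.6163.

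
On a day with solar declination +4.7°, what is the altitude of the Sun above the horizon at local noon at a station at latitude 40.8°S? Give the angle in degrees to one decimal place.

44.5°

At local solar noon the hour angle is zero, so the elevation is 90° − |φ − δ| = 90° − |-40.8° − (4.7°)| = 90° − 45.5° = 44.5°.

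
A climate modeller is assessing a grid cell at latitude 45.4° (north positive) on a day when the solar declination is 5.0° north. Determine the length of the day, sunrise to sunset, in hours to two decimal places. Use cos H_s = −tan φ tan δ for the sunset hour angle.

12.68 hours

The sunset hour angle satisfies cos H_s = −tan φ tan δ = -0.0887, giving H_s = 95.09°.
Day length = 2 H_s / 15° h⁻¹ = 190.18° / 15 = 12.679 h.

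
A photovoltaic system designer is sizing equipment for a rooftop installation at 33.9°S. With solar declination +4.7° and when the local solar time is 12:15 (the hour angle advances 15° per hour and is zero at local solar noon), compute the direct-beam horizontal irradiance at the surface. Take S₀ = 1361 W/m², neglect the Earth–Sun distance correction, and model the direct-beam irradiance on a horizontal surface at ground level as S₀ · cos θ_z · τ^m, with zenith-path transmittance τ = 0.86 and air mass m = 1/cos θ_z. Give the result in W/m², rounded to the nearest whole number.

Hour angle H = 15° × (12.25 − 12) = 3.75°.
cos θ_z = sin(-33.9°) sin(4.7°) + cos(-33.9°) cos(4.7°) cos(3.75°) = -0.0457 + 0.8255 = 0.7798.
Air mass m = 1/cos θ_z = 1/0.7798 = 1.282; τ^m = 0.86^1.282 = 0.8242.
Surface direct beam = 1361 × 0.7798 × 0.8242 = 874.73 W/m².

875 W/m²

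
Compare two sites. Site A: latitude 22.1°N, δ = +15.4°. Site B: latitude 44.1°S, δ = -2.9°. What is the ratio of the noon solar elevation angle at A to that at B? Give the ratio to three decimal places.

A: 90° − |22.1 − (15.4)| = 83.30°.
B: 90° − |-44.1 − (-2.9)| = 48.80°.
Ratio A/B = 83.3000 / 48.8000 = 1.7070.

1.707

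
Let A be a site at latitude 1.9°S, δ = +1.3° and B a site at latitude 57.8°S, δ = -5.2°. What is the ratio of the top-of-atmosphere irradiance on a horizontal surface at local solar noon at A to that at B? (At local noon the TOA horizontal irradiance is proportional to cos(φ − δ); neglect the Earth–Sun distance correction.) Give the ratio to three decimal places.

1.644

A: cos θ_z = cos(-1.9° − (1.3°)) = 0.9984.
B: cos θ_z = cos(-57.8° − (-5.2°)) = 0.6074.
Ratio A/B = 0.9984 / 0.6074 = 1.6437.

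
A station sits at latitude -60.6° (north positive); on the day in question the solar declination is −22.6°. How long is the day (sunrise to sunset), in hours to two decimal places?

The sunset hour angle satisfies cos H_s = −tan φ tan δ = -0.7387, giving H_s = 137.62°.
Day length = 2 H_s / 15° h⁻¹ = 275.24° / 15 = 18.349 h.

18.35 hours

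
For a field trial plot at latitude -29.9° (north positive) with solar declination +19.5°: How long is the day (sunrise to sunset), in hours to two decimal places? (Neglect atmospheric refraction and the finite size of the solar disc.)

−tan φ tan δ = −(-0.5750)(0.3541) = 0.2036; H_s = arccos(0.2036) = 78.25°.
Day length = 2 H_s / 15° h⁻¹ = 156.50° / 15 = 10.433 h.

10.43 hours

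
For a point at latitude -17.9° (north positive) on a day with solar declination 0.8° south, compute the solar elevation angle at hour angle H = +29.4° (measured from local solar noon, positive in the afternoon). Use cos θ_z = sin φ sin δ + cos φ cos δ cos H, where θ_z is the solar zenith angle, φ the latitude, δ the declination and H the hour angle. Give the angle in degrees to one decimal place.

56.4°

cos θ_z = sin φ sin δ + cos φ cos δ cos H = (-0.3074)(-0.0140) + (0.9516)(0.9999)(0.8712) = 0.8333.
θ_z = arccos(0.8333) = 33.56°, so the elevation is 90° − 33.56° = 56.44°.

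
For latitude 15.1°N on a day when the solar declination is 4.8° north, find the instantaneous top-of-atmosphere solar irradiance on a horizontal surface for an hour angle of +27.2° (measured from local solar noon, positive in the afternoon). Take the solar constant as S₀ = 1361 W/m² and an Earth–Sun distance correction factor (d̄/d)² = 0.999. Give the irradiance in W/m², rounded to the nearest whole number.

cos θ_z = sin φ sin δ + cos φ cos δ cos H = (0.2605)(0.0837) + (0.9655)(0.9965)(0.8894) = 0.8775.
Top-of-atmosphere irradiance = S₀ (d̄/d)² cos θ_z = 1361 × 0.999 × 0.8775 = 1193.08 W/m².

1193 W/m²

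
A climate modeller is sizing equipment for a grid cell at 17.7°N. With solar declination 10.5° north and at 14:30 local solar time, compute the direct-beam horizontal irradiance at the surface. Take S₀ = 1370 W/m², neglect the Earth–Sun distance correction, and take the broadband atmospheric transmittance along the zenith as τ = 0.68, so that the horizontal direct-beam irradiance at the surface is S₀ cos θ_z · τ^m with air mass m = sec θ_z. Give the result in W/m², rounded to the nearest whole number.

675 W/m²

Hour angle H = 15° × (14.5 − 12) = 37.50°.
With φ = 17.7°, δ = 10.5°, H = 37.50°: sin φ sin δ = 0.0554, cos φ cos δ cos H = 0.7431, so cos θ_z = 0.7985.
Air mass m = 1/cos θ_z = 1/0.7985 = 1.252; τ^m = 0.68^1.252 = 0.6170.
Surface direct beam = 1370 × 0.7985 × 0.6170 = 674.96 W/m².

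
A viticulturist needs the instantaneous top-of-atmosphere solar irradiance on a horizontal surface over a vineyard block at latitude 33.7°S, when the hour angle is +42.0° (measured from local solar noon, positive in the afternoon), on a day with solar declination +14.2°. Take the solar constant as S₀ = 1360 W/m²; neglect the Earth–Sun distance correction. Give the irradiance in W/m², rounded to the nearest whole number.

630 W/m²

cos θ_z = sin(-33.7°) sin(14.2°) + cos(-33.7°) cos(14.2°) cos(42.00°) = -0.1361 + 0.5994 = 0.4633.
Top-of-atmosphere irradiance = S₀ cos θ_z = 1360 × 0.4633 = 630.09 W/m².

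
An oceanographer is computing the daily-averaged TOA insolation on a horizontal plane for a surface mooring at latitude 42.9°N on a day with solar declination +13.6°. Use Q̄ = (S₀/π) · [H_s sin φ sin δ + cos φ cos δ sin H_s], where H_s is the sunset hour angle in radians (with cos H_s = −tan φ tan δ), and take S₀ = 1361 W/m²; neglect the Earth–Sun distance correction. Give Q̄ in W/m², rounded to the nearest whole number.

The sunset hour angle satisfies cos H_s = −tan φ tan δ = -0.2248, giving H_s = 102.99°. In radians, H_s = 1.7975.
H_s sin φ sin δ = 1.7975 × 0.6807 × 0.2351 = 0.2877.
cos φ cos δ sin H_s = 0.7325 × 0.9720 × 0.9744 = 0.6938.
Q̄ = (1361/π) × (0.2877 + 0.6938) = 433.22 × 0.9815 = 425.21 W/m².

425 W/m²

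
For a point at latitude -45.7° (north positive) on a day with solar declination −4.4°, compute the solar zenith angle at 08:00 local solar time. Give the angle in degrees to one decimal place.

66.2°

Hour angle H = 15° × (8 − 12) = -60.00°.
cos θ_z = sin φ sin δ + cos φ cos δ cos H = (-0.7157)(-0.0767) + (0.6984)(0.9971)(0.5000) = 0.4031.
θ_z = arccos(0.4031) = 66.23°.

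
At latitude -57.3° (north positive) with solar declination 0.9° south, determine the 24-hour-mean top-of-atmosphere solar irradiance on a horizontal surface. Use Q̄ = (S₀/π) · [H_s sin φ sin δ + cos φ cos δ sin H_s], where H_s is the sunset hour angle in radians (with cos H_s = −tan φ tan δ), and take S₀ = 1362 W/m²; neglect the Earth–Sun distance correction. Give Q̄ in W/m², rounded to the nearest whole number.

243 W/m²

−tan φ tan δ = −(-1.5577)(-0.0157) = -0.0245; H_s = arccos(-0.0245) = 91.40°. In radians, H_s = 1.5952.
H_s sin φ sin δ = 1.5952 × -0.8415 × -0.0157 = 0.0211.
cos φ cos δ sin H_s = 0.5402 × 0.9999 × 0.9997 = 0.5400.
Q̄ = (1362/π) × (0.0211 + 0.5400) = 433.54 × 0.5611 = 243.26 W/m².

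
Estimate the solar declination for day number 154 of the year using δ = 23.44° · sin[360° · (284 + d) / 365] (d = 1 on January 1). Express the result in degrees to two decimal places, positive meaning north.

360 × (284 + 154) / 365 = 432.000°; sin(432.000°) = 0.9511.
δ = 23.44 × 0.9511 = 22.294° ≈ +22.29°.

+22.29°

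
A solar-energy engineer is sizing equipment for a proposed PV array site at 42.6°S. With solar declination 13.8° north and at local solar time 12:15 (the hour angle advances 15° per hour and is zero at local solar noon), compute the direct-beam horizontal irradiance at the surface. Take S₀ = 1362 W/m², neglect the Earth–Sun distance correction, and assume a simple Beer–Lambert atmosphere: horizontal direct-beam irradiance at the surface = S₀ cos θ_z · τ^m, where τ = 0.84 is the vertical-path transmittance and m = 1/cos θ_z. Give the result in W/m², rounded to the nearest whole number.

548 W/m²

Hour angle H = 15° × (12.25 − 12) = 3.75°.
With φ = -42.6°, δ = 13.8°, H = 3.75°: sin φ sin δ = -0.1615, cos φ cos δ cos H = 0.7133, so cos θ_z = 0.5518.
Air mass m = 1/cos θ_z = 1/0.5518 = 1.812; τ^m = 0.84^1.812 = 0.7291.
Surface direct beam = 1362 × 0.5518 × 0.7291 = 547.96 W/m².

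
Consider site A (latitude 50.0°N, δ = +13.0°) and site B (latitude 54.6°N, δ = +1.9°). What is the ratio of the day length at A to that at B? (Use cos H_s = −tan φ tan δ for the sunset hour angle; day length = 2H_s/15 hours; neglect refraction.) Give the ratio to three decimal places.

A: H_s = arccos(−tan 50.0° · tan 13.0°) = 105.97°, so 2H_s/15 = 14.1293 h.
B: H_s = arccos(−tan 54.6° · tan 1.9°) = 92.68°, so 2H_s/15 = 12.3573 h.
Ratio A/B = 14.1293 / 12.3573 = 1.1434.

1.143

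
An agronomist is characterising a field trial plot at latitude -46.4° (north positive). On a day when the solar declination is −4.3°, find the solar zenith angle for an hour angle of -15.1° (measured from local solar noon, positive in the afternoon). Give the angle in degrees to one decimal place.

44.1°

cos θ_z = sin φ sin δ + cos φ cos δ cos H = (-0.7242)(-0.0750) + (0.6896)(0.9972)(0.9655) = 0.7183.
θ_z = arccos(0.7183) = 44.09°.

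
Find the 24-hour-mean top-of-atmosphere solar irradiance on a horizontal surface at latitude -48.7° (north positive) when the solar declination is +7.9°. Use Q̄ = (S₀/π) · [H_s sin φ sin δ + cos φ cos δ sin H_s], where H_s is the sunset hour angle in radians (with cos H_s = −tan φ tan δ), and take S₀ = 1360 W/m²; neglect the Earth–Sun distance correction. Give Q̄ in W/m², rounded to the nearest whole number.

216 W/m²

−tan φ tan δ = −(-1.1383)(0.1388) = 0.1580; H_s = arccos(0.1580) = 80.91°. In radians, H_s = 1.4121.
H_s sin φ sin δ = 1.4121 × -0.7513 × 0.1374 = -0.1458.
cos φ cos δ sin H_s = 0.6600 × 0.9905 × 0.9874 = 0.6455.
Q̄ = (1360/π) × (-0.1458 + 0.6455) = 432.90 × 0.4997 = 216.32 W/m².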